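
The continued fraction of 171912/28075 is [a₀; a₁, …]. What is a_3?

7

171912 = 6·28075 + 3462   →  a_0 = 6
28075 = 8·3462 + 379   →  a_1 = 8
3462 = 9·379 + 51   →  a_2 = 9
379 = 7·51 + 22   →  a_3 = 7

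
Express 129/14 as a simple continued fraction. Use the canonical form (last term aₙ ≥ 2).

[9; 4, 1, 2]

129 = 9*14 + 3
14 = 4*3 + 2
3 = 1*2 + 1
2 = 2*1 + 0  (stop)
So 129/14 = [9; 4, 1, 2].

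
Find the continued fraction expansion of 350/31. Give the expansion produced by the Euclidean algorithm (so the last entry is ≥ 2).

350 = 11·31 + 9
31 = 3·9 + 4
9 = 2·4 + 1
4 = 4·1 + 0  (stop)
So 350/31 = [11; 3, 2, 4].

[11; 3, 2, 4]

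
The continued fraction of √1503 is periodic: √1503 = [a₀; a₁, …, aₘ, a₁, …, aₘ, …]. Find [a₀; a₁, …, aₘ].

[38; 1, 3, 3, 8, 3, 3, 1, 76]

a₀ = ⌊√1503⌋ = 38.
With m₀=0, d₀=1 and mₖ₊₁ = dₖaₖ − mₖ, dₖ₊₁ = (n − mₖ₊₁²)/dₖ, aₖ₊₁ = ⌊(a₀+mₖ₊₁)/dₖ₊₁⌋:
  k=1: m=38, d=59, a=1
  k=2: m=21, d=18, a=3
  k=3: m=33, d=23, a=3
  k=4: m=36, d=9, a=8
  k=5: m=36, d=23, a=3
  k=6: m=33, d=18, a=3
  k=7: m=21, d=59, a=1
  k=8: m=38, d=1, a=76
d=1 and a=2a₀=76 at k=8, so the next step gives (m, d) = (38, 59) again — its k=1 value — and the period has length 8.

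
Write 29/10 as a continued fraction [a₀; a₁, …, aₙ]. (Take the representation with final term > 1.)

[2; 1, 9]

29 = 2·10 + 9
10 = 1·9 + 1
9 = 9·1 + 0  (stop)
So 29/10 = [2; 1, 9].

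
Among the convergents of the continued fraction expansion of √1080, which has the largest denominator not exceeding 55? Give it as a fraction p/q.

723/22

√1080 = [32; 1, 6, 3, 6, 1, 64, …] (period length 6).
Convergents:
  p_0/q_0 = 32/1
  p_1/q_1 = 33/1
  p_2/q_2 = 230/7
  p_3/q_3 = 723/22
  p_4/q_4 = 4568/139
q_3 = 22 ≤ 55 < 139 = q_4, so the answer is 723/22.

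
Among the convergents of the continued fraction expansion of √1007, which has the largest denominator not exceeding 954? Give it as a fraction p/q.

29861/941

√1007 = [31; 1, 2, 1, 2, 1, 62, …] (period length 6).
Convergents:
  p_0/q_0 = 31/1
  p_1/q_1 = 32/1
  p_2/q_2 = 95/3
  p_3/q_3 = 127/4
  p_4/q_4 = 349/11
  p_5/q_5 = 476/15
  p_6/q_6 = 29861/941
  p_7/q_7 = 30337/956
q_6 = 941 ≤ 954 < 956 = q_7, so the answer is 29861/941.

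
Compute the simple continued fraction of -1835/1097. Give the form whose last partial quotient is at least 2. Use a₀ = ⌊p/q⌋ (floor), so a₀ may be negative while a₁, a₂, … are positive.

-1835 = -2·1097 + 359
1097 = 3·359 + 20
359 = 17·20 + 19
20 = 1·19 + 1
19 = 19·1 + 0  (stop)
So -1835/1097 = [-2; 3, 17, 1, 19].

[-2; 3, 17, 1, 19]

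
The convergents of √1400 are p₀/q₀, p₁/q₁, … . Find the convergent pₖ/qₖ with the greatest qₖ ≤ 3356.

67275/1798

√1400 = [37; 2, 2, 2, 74, …] (period length 4).
Convergents:
  p_0/q_0 = 37/1
  p_1/q_1 = 75/2
  p_2/q_2 = 187/5
  p_3/q_3 = 449/12
  p_4/q_4 = 33413/893
  p_5/q_5 = 67275/1798
  p_6/q_6 = 167963/4489
q_5 = 1798 ≤ 3356 < 4489 = q_6, so the answer is 67275/1798.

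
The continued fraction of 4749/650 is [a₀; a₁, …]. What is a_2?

3

4749 = 7·650 + 199   →  a_0 = 7
650 = 3·199 + 53   →  a_1 = 3
199 = 3·53 + 40   →  a_2 = 3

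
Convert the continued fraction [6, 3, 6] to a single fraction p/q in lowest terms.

120/19

Fold from the inside: start with 6/1.
  3 + 1/6 = 19/6
  6 + 6/19 = 120/19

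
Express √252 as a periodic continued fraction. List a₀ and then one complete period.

[15; 1, 6, 1, 30]

a₀ = ⌊√252⌋ = 15.
With m₀=0, d₀=1 and mₖ₊₁ = dₖaₖ − mₖ, dₖ₊₁ = (n − mₖ₊₁²)/dₖ, aₖ₊₁ = ⌊(a₀+mₖ₊₁)/dₖ₊₁⌋:
  k=1: m=15, d=27, a=1
  k=2: m=12, d=4, a=6
  k=3: m=12, d=27, a=1
  k=4: m=15, d=1, a=30
d=1 and a=2a₀=30 at k=4, so the next step gives (m, d) = (15, 27) again — its k=1 value — and the period has length 4.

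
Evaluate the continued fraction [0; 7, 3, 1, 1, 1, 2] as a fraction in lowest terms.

Using pₖ = aₖpₖ₋₁ + pₖ₋₂ and qₖ = aₖqₖ₋₁ + qₖ₋₂:
  k=0: a=0, p=0, q=1
  k=1: a=7, p=1, q=7
  k=2: a=3, p=3, q=22
  k=3: a=1, p=4, q=29
  k=4: a=1, p=7, q=51
  k=5: a=1, p=11, q=80
  k=6: a=2, p=29, q=211

29/211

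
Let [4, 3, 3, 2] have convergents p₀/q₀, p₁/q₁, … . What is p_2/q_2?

43/10

Using pₖ = aₖpₖ₋₁ + pₖ₋₂, qₖ = aₖqₖ₋₁ + qₖ₋₂ (with p₋₁=1, p₋₂=0, q₋₁=0, q₋₂=1):
  k=0: a=4, p=4, q=1
  k=1: a=3, p=13, q=3
  k=2: a=3, p=43, q=10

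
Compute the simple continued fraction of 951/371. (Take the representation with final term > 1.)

951 = 2·371 + 209
371 = 1·209 + 162
209 = 1·162 + 47
162 = 3·47 + 21
47 = 2·21 + 5
21 = 4·5 + 1
5 = 5·1 + 0  (stop)
So 951/371 = [2; 1, 1, 3, 2, 4, 5].

[2; 1, 1, 3, 2, 4, 5]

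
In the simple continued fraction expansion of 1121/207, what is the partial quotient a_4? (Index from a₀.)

5

1121 = 5·207 + 86   →  a_0 = 5
207 = 2·86 + 35   →  a_1 = 2
86 = 2·35 + 16   →  a_2 = 2
35 = 2·16 + 3   →  a_3 = 2
16 = 5·3 + 1   →  a_4 = 5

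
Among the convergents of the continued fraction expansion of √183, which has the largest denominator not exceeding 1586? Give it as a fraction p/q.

√183 = [13; 1, 1, 8, 1, 1, 26, …] (period length 6).
Convergents:
  p_0/q_0 = 13/1
  p_1/q_1 = 14/1
  p_2/q_2 = 27/2
  p_3/q_3 = 230/17
  p_4/q_4 = 257/19
  p_5/q_5 = 487/36
  p_6/q_6 = 12919/955
  p_7/q_7 = 13406/991
  p_8/q_8 = 26325/1946
q_7 = 991 ≤ 1586 < 1946 = q_8, so the answer is 13406/991.

13406/991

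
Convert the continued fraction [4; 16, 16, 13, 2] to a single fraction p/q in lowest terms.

Fold from the inside: start with 2/1.
  13 + 1/2 = 27/2
  16 + 2/27 = 434/27
  16 + 27/434 = 6971/434
  4 + 434/6971 = 28318/6971

28318/6971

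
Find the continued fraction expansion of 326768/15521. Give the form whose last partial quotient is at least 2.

[21; 18, 1, 3, 3, 3, 1, 14]

326768 = 21·15521 + 827
15521 = 18·827 + 635
827 = 1·635 + 192
635 = 3·192 + 59
192 = 3·59 + 15
59 = 3·15 + 14
15 = 1·14 + 1
14 = 14·1 + 0  (stop)
So 326768/15521 = [21; 18, 1, 3, 3, 3, 1, 14].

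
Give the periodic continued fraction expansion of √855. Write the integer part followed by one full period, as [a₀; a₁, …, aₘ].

[29; 4, 6, 4, 58]

a₀ = ⌊√855⌋ = 29.
With m₀=0, d₀=1 and mₖ₊₁ = dₖaₖ − mₖ, dₖ₊₁ = (n − mₖ₊₁²)/dₖ, aₖ₊₁ = ⌊(a₀+mₖ₊₁)/dₖ₊₁⌋:
  k=1: m=29, d=14, a=4
  k=2: m=27, d=9, a=6
  k=3: m=27, d=14, a=4
  k=4: m=29, d=1, a=58
d=1 and a=2a₀=58 at k=4, so the next step gives (m, d) = (29, 14) again — its k=1 value — and the period has length 4.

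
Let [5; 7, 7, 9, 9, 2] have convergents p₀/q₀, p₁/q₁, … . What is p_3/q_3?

Using pₖ = aₖpₖ₋₁ + pₖ₋₂, qₖ = aₖqₖ₋₁ + qₖ₋₂ (with p₋₁=1, p₋₂=0, q₋₁=0, q₋₂=1):
  k=0: a=5, p=5, q=1
  k=1: a=7, p=36, q=7
  k=2: a=7, p=257, q=50
  k=3: a=9, p=2349, q=457

2349/457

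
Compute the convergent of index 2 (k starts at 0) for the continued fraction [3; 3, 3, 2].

Using pₖ = aₖpₖ₋₁ + pₖ₋₂, qₖ = aₖqₖ₋₁ + qₖ₋₂ (with p₋₁=1, p₋₂=0, q₋₁=0, q₋₂=1):
  k=0: a=3, p=3, q=1
  k=1: a=3, p=10, q=3
  k=2: a=3, p=33, q=10

33/10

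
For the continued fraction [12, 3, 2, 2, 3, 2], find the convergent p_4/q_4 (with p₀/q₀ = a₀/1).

Using pₖ = aₖpₖ₋₁ + pₖ₋₂, qₖ = aₖqₖ₋₁ + qₖ₋₂ (with p₋₁=1, p₋₂=0, q₋₁=0, q₋₂=1):
  k=0: a=12, p=12, q=1
  k=1: a=3, p=37, q=3
  k=2: a=2, p=86, q=7
  k=3: a=2, p=209, q=17
  k=4: a=3, p=713, q=58

713/58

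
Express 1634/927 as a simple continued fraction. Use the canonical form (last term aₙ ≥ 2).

1634 = 1*927 + 707
927 = 1*707 + 220
707 = 3*220 + 47
220 = 4*47 + 32
47 = 1*32 + 15
32 = 2*15 + 2
15 = 7*2 + 1
2 = 2*1 + 0  (stop)
So 1634/927 = [1; 1, 3, 4, 1, 2, 7, 2].

[1; 1, 3, 4, 1, 2, 7, 2]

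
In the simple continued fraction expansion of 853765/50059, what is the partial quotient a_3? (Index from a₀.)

19

853765 = 17·50059 + 2762   →  a_0 = 17
50059 = 18·2762 + 343   →  a_1 = 18
2762 = 8·343 + 18   →  a_2 = 8
343 = 19·18 + 1   →  a_3 = 19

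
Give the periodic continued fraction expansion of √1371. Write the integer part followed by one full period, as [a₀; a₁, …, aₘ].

[37; 37, 74]

a₀ = ⌊√1371⌋ = 37.
With m₀=0, d₀=1 and mₖ₊₁ = dₖaₖ − mₖ, dₖ₊₁ = (n − mₖ₊₁²)/dₖ, aₖ₊₁ = ⌊(a₀+mₖ₊₁)/dₖ₊₁⌋:
  k=1: m=37, d=2, a=37
  k=2: m=37, d=1, a=74
d=1 and a=2a₀=74 at k=2, so the next step gives (m, d) = (37, 2) again — its k=1 value — and the period has length 2.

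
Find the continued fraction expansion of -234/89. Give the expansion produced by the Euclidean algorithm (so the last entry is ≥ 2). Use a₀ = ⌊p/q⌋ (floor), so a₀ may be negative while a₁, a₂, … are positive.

-234 = -3·89 + 33
89 = 2·33 + 23
33 = 1·23 + 10
23 = 2·10 + 3
10 = 3·3 + 1
3 = 3·1 + 0  (stop)
So -234/89 = [-3; 2, 1, 2, 3, 3].

[-3; 2, 1, 2, 3, 3]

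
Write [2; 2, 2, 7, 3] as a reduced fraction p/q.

279/116

Fold from the inside: start with 3/1.
  7 + 1/3 = 22/3
  2 + 3/22 = 47/22
  2 + 22/47 = 116/47
  2 + 47/116 = 279/116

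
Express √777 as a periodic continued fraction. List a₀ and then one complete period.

[27; 1, 6, 1, 54]

a₀ = ⌊√777⌋ = 27.
With m₀=0, d₀=1 and mₖ₊₁ = dₖaₖ − mₖ, dₖ₊₁ = (n − mₖ₊₁²)/dₖ, aₖ₊₁ = ⌊(a₀+mₖ₊₁)/dₖ₊₁⌋:
  k=1: m=27, d=48, a=1
  k=2: m=21, d=7, a=6
  k=3: m=21, d=48, a=1
  k=4: m=27, d=1, a=54
d=1 and a=2a₀=54 at k=4, so the next step gives (m, d) = (27, 48) again — its k=1 value — and the period has length 4.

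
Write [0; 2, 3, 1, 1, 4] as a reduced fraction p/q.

32/73

Using pₖ = aₖpₖ₋₁ + pₖ₋₂ and qₖ = aₖqₖ₋₁ + qₖ₋₂:
  k=0: a=0, p=0, q=1
  k=1: a=2, p=1, q=2
  k=2: a=3, p=3, q=7
  k=3: a=1, p=4, q=9
  k=4: a=1, p=7, q=16
  k=5: a=4, p=32, q=73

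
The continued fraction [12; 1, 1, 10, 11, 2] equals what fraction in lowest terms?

6099/487

Fold from the inside: start with 2/1.
  11 + 1/2 = 23/2
  10 + 2/23 = 232/23
  1 + 23/232 = 255/232
  1 + 232/255 = 487/255
  12 + 255/487 = 6099/487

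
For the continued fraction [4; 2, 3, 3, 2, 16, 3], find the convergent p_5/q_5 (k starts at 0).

3862/871

Using pₖ = aₖpₖ₋₁ + pₖ₋₂, qₖ = aₖqₖ₋₁ + qₖ₋₂ (with p₋₁=1, p₋₂=0, q₋₁=0, q₋₂=1):
  k=0: a=4, p=4, q=1
  k=1: a=2, p=9, q=2
  k=2: a=3, p=31, q=7
  k=3: a=3, p=102, q=23
  k=4: a=2, p=235, q=53
  k=5: a=16, p=3862, q=871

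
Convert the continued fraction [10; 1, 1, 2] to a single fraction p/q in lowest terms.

53/5

Fold from the inside: start with 2/1.
  1 + 1/2 = 3/2
  1 + 2/3 = 5/3
  10 + 3/5 = 53/5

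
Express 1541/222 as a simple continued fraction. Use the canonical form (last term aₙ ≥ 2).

1541 = 6×222 + 209
222 = 1×209 + 13
209 = 16×13 + 1
13 = 13×1 + 0  (stop)
So 1541/222 = [6; 1, 16, 13].

[6; 1, 16, 13]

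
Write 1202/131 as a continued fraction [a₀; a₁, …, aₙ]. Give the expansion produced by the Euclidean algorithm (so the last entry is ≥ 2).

[9; 5, 1, 2, 3, 2]

1202 = 9·131 + 23
131 = 5·23 + 16
23 = 1·16 + 7
16 = 2·7 + 2
7 = 3·2 + 1
2 = 2·1 + 0  (stop)
So 1202/131 = [9; 5, 1, 2, 3, 2].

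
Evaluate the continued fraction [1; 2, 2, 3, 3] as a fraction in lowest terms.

79/56

Fold from the inside: start with 3/1.
  3 + 1/3 = 10/3
  2 + 3/10 = 23/10
  2 + 10/23 = 56/23
  1 + 23/56 = 79/56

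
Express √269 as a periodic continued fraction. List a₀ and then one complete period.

[16; 2, 2, 32]

a₀ = ⌊√269⌋ = 16.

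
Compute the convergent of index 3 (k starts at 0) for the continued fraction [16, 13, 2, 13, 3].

5851/364

Using pₖ = aₖpₖ₋₁ + pₖ₋₂, qₖ = aₖqₖ₋₁ + qₖ₋₂ (with p₋₁=1, p₋₂=0, q₋₁=0, q₋₂=1):
  k=0: a=16, p=16, q=1
  k=1: a=13, p=209, q=13
  k=2: a=2, p=434, q=27
  k=3: a=13, p=5851, q=364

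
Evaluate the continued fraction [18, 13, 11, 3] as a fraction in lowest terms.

8044/445

Using pₖ = aₖpₖ₋₁ + pₖ₋₂ and qₖ = aₖqₖ₋₁ + qₖ₋₂:
  k=0: a=18, p=18, q=1
  k=1: a=13, p=235, q=13
  k=2: a=11, p=2603, q=144
  k=3: a=3, p=8044, q=445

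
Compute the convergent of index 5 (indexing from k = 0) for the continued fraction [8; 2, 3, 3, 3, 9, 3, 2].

Using pₖ = aₖpₖ₋₁ + pₖ₋₂, qₖ = aₖqₖ₋₁ + qₖ₋₂ (with p₋₁=1, p₋₂=0, q₋₁=0, q₋₂=1):
  k=0: a=8, p=8, q=1
  k=1: a=2, p=17, q=2
  k=2: a=3, p=59, q=7
  k=3: a=3, p=194, q=23
  k=4: a=3, p=641, q=76
  k=5: a=9, p=5963, q=707

5963/707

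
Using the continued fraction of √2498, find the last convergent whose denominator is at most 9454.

249850/4999

√2498 = [49; 1, 48, 1, 98, …] (period length 4).
Convergents:
  p_0/q_0 = 49/1
  p_1/q_1 = 50/1
  p_2/q_2 = 2449/49
  p_3/q_3 = 2499/50
  p_4/q_4 = 247351/4949
  p_5/q_5 = 249850/4999
  p_6/q_6 = 12240151/244901
q_5 = 4999 ≤ 9454 < 244901 = q_6, so the answer is 249850/4999.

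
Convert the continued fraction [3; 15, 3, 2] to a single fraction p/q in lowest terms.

328/107

Using pₖ = aₖpₖ₋₁ + pₖ₋₂ and qₖ = aₖqₖ₋₁ + qₖ₋₂:
  k=0: a=3, p=3, q=1
  k=1: a=15, p=46, q=15
  k=2: a=3, p=141, q=46
  k=3: a=2, p=328, q=107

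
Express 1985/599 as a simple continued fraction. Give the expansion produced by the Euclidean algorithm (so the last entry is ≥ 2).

1985 = 3×599 + 188
599 = 3×188 + 35
188 = 5×35 + 13
35 = 2×13 + 9
13 = 1×9 + 4
9 = 2×4 + 1
4 = 4×1 + 0  (stop)
So 1985/599 = [3; 3, 5, 2, 1, 2, 4].

[3; 3, 5, 2, 1, 2, 4]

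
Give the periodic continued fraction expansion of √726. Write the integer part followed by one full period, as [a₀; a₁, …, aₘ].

a₀ = ⌊√726⌋ = 26.

[26; 1, 16, 1, 52]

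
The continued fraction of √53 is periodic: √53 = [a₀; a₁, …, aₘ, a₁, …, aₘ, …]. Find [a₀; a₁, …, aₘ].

a₀ = ⌊√53⌋ = 7.
With m₀=0, d₀=1 and mₖ₊₁ = dₖaₖ − mₖ, dₖ₊₁ = (n − mₖ₊₁²)/dₖ, aₖ₊₁ = ⌊(a₀+mₖ₊₁)/dₖ₊₁⌋:
  k=1: m=7, d=4, a=3
  k=2: m=5, d=7, a=1
  k=3: m=2, d=7, a=1
  k=4: m=5, d=4, a=3
  k=5: m=7, d=1, a=14
d=1 and a=2a₀=14 at k=5, so the next step gives (m, d) = (7, 4) again — its k=1 value — and the period has length 5.

[7; 3, 1, 1, 3, 14]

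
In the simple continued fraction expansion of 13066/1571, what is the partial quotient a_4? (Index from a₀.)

13066 = 8·1571 + 498   →  a_0 = 8
1571 = 3·498 + 77   →  a_1 = 3
498 = 6·77 + 36   →  a_2 = 6
77 = 2·36 + 5   →  a_3 = 2
36 = 7·5 + 1   →  a_4 = 7

7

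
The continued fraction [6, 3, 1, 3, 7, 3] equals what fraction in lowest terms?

Using pₖ = aₖpₖ₋₁ + pₖ₋₂ and qₖ = aₖqₖ₋₁ + qₖ₋₂:
  k=0: a=6, p=6, q=1
  k=1: a=3, p=19, q=3
  k=2: a=1, p=25, q=4
  k=3: a=3, p=94, q=15
  k=4: a=7, p=683, q=109
  k=5: a=3, p=2143, q=342

2143/342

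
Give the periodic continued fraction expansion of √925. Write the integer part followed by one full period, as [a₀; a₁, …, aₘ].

a₀ = ⌊√925⌋ = 30.
With m₀=0, d₀=1 and mₖ₊₁ = dₖaₖ − mₖ, dₖ₊₁ = (n − mₖ₊₁²)/dₖ, aₖ₊₁ = ⌊(a₀+mₖ₊₁)/dₖ₊₁⌋:
  k=1: m=30, d=25, a=2
  k=2: m=20, d=21, a=2
  k=3: m=22, d=21, a=2
  k=4: m=20, d=25, a=2
  k=5: m=30, d=1, a=60
d=1 and a=2a₀=60 at k=5, so the next step gives (m, d) = (30, 25) again — its k=1 value — and the period has length 5.

[30; 2, 2, 2, 2, 60]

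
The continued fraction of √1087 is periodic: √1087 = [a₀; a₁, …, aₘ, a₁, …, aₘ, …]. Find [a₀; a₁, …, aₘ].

a₀ = ⌊√1087⌋ = 32.
With m₀=0, d₀=1 and mₖ₊₁ = dₖaₖ − mₖ, dₖ₊₁ = (n − mₖ₊₁²)/dₖ, aₖ₊₁ = ⌊(a₀+mₖ₊₁)/dₖ₊₁⌋:
  k=1: m=32, d=63, a=1
  k=2: m=31, d=2, a=31
  k=3: m=31, d=63, a=1
  k=4: m=32, d=1, a=64
d=1 and a=2a₀=64 at k=4, so the next step gives (m, d) = (32, 63) again — its k=1 value — and the period has length 4.

[32; 1, 31, 1, 64]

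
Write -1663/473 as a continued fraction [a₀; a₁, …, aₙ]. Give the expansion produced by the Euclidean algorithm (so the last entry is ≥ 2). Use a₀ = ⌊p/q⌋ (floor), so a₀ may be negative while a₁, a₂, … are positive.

[-4; 2, 15, 3, 1, 3]

-1663 = -4*473 + 229
473 = 2*229 + 15
229 = 15*15 + 4
15 = 3*4 + 3
4 = 1*3 + 1
3 = 3*1 + 0  (stop)
So -1663/473 = [-4; 2, 15, 3, 1, 3].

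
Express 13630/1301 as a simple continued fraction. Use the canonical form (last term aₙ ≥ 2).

13630 = 10×1301 + 620
1301 = 2×620 + 61
620 = 10×61 + 10
61 = 6×10 + 1
10 = 10×1 + 0  (stop)
So 13630/1301 = [10; 2, 10, 6, 10].

[10; 2, 10, 6, 10]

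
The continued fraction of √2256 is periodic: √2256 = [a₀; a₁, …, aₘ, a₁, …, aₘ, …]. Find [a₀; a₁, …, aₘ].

[47; 2, 94]

a₀ = ⌊√2256⌋ = 47.
With m₀=0, d₀=1 and mₖ₊₁ = dₖaₖ − mₖ, dₖ₊₁ = (n − mₖ₊₁²)/dₖ, aₖ₊₁ = ⌊(a₀+mₖ₊₁)/dₖ₊₁⌋:
  k=1: m=47, d=47, a=2
  k=2: m=47, d=1, a=94
d=1 and a=2a₀=94 at k=2, so the next step gives (m, d) = (47, 47) again — its k=1 value — and the period has length 2.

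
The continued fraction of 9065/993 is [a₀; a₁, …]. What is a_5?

9065 = 9·993 + 128   →  a_0 = 9
993 = 7·128 + 97   →  a_1 = 7
128 = 1·97 + 31   →  a_2 = 1
97 = 3·31 + 4   →  a_3 = 3
31 = 7·4 + 3   →  a_4 = 7
4 = 1·3 + 1   →  a_5 = 1

1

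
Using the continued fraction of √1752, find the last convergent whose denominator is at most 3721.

√1752 = [41; 1, 5, 1, 82, …] (period length 4).
Convergents:
  p_0/q_0 = 41/1
  p_1/q_1 = 42/1
  p_2/q_2 = 251/6
  p_3/q_3 = 293/7
  p_4/q_4 = 24277/580
  p_5/q_5 = 24570/587
  p_6/q_6 = 147127/3515
  p_7/q_7 = 171697/4102
q_6 = 3515 ≤ 3721 < 4102 = q_7, so the answer is 147127/3515.

147127/3515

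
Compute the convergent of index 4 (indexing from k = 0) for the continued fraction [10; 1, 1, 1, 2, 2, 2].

Using pₖ = aₖpₖ₋₁ + pₖ₋₂, qₖ = aₖqₖ₋₁ + qₖ₋₂ (with p₋₁=1, p₋₂=0, q₋₁=0, q₋₂=1):
  k=0: a=10, p=10, q=1
  k=1: a=1, p=11, q=1
  k=2: a=1, p=21, q=2
  k=3: a=1, p=32, q=3
  k=4: a=2, p=85, q=8

85/8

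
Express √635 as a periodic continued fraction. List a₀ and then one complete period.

a₀ = ⌊√635⌋ = 25.
With m₀=0, d₀=1 and mₖ₊₁ = dₖaₖ − mₖ, dₖ₊₁ = (n − mₖ₊₁²)/dₖ, aₖ₊₁ = ⌊(a₀+mₖ₊₁)/dₖ₊₁⌋:
  k=1: m=25, d=10, a=5
  k=2: m=25, d=1, a=50
d=1 and a=2a₀=50 at k=2, so the next step gives (m, d) = (25, 10) again — its k=1 value — and the period has length 2.

[25; 5, 50]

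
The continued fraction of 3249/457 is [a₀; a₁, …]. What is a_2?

7

3249 = 7·457 + 50   →  a_0 = 7
457 = 9·50 + 7   →  a_1 = 9
50 = 7·7 + 1   →  a_2 = 7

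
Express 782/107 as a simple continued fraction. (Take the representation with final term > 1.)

782 = 7·107 + 33
107 = 3·33 + 8
33 = 4·8 + 1
8 = 8·1 + 0  (stop)
So 782/107 = [7; 3, 4, 8].

[7; 3, 4, 8]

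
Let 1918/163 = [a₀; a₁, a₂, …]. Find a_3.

3

1918 = 11·163 + 125   →  a_0 = 11
163 = 1·125 + 38   →  a_1 = 1
125 = 3·38 + 11   →  a_2 = 3
38 = 3·11 + 5   →  a_3 = 3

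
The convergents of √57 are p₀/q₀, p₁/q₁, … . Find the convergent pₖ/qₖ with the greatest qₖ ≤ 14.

83/11

√57 = [7; 1, 1, 4, 1, 1, 14, …] (period length 6).
Convergents:
  p_0/q_0 = 7/1
  p_1/q_1 = 8/1
  p_2/q_2 = 15/2
  p_3/q_3 = 68/9
  p_4/q_4 = 83/11
  p_5/q_5 = 151/20
q_4 = 11 ≤ 14 < 20 = q_5, so the answer is 83/11.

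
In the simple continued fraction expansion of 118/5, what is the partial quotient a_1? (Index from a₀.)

1

118 = 23·5 + 3   →  a_0 = 23
5 = 1·3 + 2   →  a_1 = 1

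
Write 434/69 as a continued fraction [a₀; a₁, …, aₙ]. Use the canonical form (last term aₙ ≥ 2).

[6; 3, 2, 4, 2]

434 = 6×69 + 20
69 = 3×20 + 9
20 = 2×9 + 2
9 = 4×2 + 1
2 = 2×1 + 0  (stop)
So 434/69 = [6; 3, 2, 4, 2].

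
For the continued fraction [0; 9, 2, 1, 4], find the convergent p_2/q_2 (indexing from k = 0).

2/19

Using pₖ = aₖpₖ₋₁ + pₖ₋₂, qₖ = aₖqₖ₋₁ + qₖ₋₂ (with p₋₁=1, p₋₂=0, q₋₁=0, q₋₂=1):
  k=0: a=0, p=0, q=1
  k=1: a=9, p=1, q=9
  k=2: a=2, p=2, q=19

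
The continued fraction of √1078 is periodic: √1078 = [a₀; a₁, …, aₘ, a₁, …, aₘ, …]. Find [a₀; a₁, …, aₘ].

[32; 1, 4, 1, 64]

a₀ = ⌊√1078⌋ = 32.
With m₀=0, d₀=1 and mₖ₊₁ = dₖaₖ − mₖ, dₖ₊₁ = (n − mₖ₊₁²)/dₖ, aₖ₊₁ = ⌊(a₀+mₖ₊₁)/dₖ₊₁⌋:
  k=1: m=32, d=54, a=1
  k=2: m=22, d=11, a=4
  k=3: m=22, d=54, a=1
  k=4: m=32, d=1, a=64
d=1 and a=2a₀=64 at k=4, so the next step gives (m, d) = (32, 54) again — its k=1 value — and the period has length 4.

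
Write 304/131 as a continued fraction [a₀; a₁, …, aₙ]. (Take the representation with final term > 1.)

[2; 3, 8, 2, 2]

304 = 2×131 + 42
131 = 3×42 + 5
42 = 8×5 + 2
5 = 2×2 + 1
2 = 2×1 + 0  (stop)
So 304/131 = [2; 3, 8, 2, 2].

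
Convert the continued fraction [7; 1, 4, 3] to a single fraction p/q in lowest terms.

Using pₖ = aₖpₖ₋₁ + pₖ₋₂ and qₖ = aₖqₖ₋₁ + qₖ₋₂:
  k=0: a=7, p=7, q=1
  k=1: a=1, p=8, q=1
  k=2: a=4, p=39, q=5
  k=3: a=3, p=125, q=16

125/16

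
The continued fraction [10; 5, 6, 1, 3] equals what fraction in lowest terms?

1417/139

Using pₖ = aₖpₖ₋₁ + pₖ₋₂ and qₖ = aₖqₖ₋₁ + qₖ₋₂:
  k=0: a=10, p=10, q=1
  k=1: a=5, p=51, q=5
  k=2: a=6, p=316, q=31
  k=3: a=1, p=367, q=36
  k=4: a=3, p=1417, q=139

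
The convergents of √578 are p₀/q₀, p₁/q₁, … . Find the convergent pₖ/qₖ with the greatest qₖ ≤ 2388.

√578 = [24; 24, 48, …] (period length 2).
Convergents:
  p_0/q_0 = 24/1
  p_1/q_1 = 577/24
  p_2/q_2 = 27720/1153
  p_3/q_3 = 665857/27696
q_2 = 1153 ≤ 2388 < 27696 = q_3, so the answer is 27720/1153.

27720/1153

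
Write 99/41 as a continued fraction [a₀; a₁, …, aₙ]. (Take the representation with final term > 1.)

99 = 2·41 + 17
41 = 2·17 + 7
17 = 2·7 + 3
7 = 2·3 + 1
3 = 3·1 + 0  (stop)
So 99/41 = [2; 2, 2, 2, 3].

[2; 2, 2, 2, 3]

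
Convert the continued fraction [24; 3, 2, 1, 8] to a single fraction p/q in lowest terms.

2114/87

Using pₖ = aₖpₖ₋₁ + pₖ₋₂ and qₖ = aₖqₖ₋₁ + qₖ₋₂:
  k=0: a=24, p=24, q=1
  k=1: a=3, p=73, q=3
  k=2: a=2, p=170, q=7
  k=3: a=1, p=243, q=10
  k=4: a=8, p=2114, q=87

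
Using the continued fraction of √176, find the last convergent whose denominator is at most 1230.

√176 = [13; 3, 1, 3, 26, …] (period length 4).
Convergents:
  p_0/q_0 = 13/1
  p_1/q_1 = 40/3
  p_2/q_2 = 53/4
  p_3/q_3 = 199/15
  p_4/q_4 = 5227/394
  p_5/q_5 = 15880/1197
  p_6/q_6 = 21107/1591
q_5 = 1197 ≤ 1230 < 1591 = q_6, so the answer is 15880/1197.

15880/1197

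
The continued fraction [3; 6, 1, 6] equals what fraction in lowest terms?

151/48

Fold from the inside: start with 6/1.
  1 + 1/6 = 7/6
  6 + 6/7 = 48/7
  3 + 7/48 = 151/48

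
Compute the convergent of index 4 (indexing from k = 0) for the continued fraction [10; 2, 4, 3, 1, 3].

Using pₖ = aₖpₖ₋₁ + pₖ₋₂, qₖ = aₖqₖ₋₁ + qₖ₋₂ (with p₋₁=1, p₋₂=0, q₋₁=0, q₋₂=1):
  k=0: a=10, p=10, q=1
  k=1: a=2, p=21, q=2
  k=2: a=4, p=94, q=9
  k=3: a=3, p=303, q=29
  k=4: a=1, p=397, q=38

397/38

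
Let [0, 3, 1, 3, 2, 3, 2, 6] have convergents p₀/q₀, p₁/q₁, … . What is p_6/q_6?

Using pₖ = aₖpₖ₋₁ + pₖ₋₂, qₖ = aₖqₖ₋₁ + qₖ₋₂ (with p₋₁=1, p₋₂=0, q₋₁=0, q₋₂=1):
  k=0: a=0, p=0, q=1
  k=1: a=3, p=1, q=3
  k=2: a=1, p=1, q=4
  k=3: a=3, p=4, q=15
  k=4: a=2, p=9, q=34
  k=5: a=3, p=31, q=117
  k=6: a=2, p=71, q=268

71/268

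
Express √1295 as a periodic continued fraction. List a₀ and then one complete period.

[35; 1, 70]

a₀ = ⌊√1295⌋ = 35.
With m₀=0, d₀=1 and mₖ₊₁ = dₖaₖ − mₖ, dₖ₊₁ = (n − mₖ₊₁²)/dₖ, aₖ₊₁ = ⌊(a₀+mₖ₊₁)/dₖ₊₁⌋:
  k=1: m=35, d=70, a=1
  k=2: m=35, d=1, a=70
d=1 and a=2a₀=70 at k=2, so the next step gives (m, d) = (35, 70) again — its k=1 value — and the period has length 2.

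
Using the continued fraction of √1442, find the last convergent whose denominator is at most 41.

1443/38

√1442 = [37; 1, 36, 1, 74, …] (period length 4).
Convergents:
  p_0/q_0 = 37/1
  p_1/q_1 = 38/1
  p_2/q_2 = 1405/37
  p_3/q_3 = 1443/38
  p_4/q_4 = 108187/2849
q_3 = 38 ≤ 41 < 2849 = q_4, so the answer is 1443/38.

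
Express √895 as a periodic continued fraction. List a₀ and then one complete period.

[29; 1, 10, 1, 58]

a₀ = ⌊√895⌋ = 29.
With m₀=0, d₀=1 and mₖ₊₁ = dₖaₖ − mₖ, dₖ₊₁ = (n − mₖ₊₁²)/dₖ, aₖ₊₁ = ⌊(a₀+mₖ₊₁)/dₖ₊₁⌋:
  k=1: m=29, d=54, a=1
  k=2: m=25, d=5, a=10
  k=3: m=25, d=54, a=1
  k=4: m=29, d=1, a=58
d=1 and a=2a₀=58 at k=4, so the next step gives (m, d) = (29, 54) again — its k=1 value — and the period has length 4.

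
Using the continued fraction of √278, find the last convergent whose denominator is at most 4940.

81716/4901

√278 = [16; 1, 2, 16, 2, 1, 32, …] (period length 6).
Convergents:
  p_0/q_0 = 16/1
  p_1/q_1 = 17/1
  p_2/q_2 = 50/3
  p_3/q_3 = 817/49
  p_4/q_4 = 1684/101
  p_5/q_5 = 2501/150
  p_6/q_6 = 81716/4901
  p_7/q_7 = 84217/5051
q_6 = 4901 ≤ 4940 < 5051 = q_7, so the answer is 81716/4901.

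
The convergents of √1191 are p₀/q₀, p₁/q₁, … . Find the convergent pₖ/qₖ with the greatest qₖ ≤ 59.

√1191 = [34; 1, 1, 22, 1, 1, 68, …] (period length 6).
Convergents:
  p_0/q_0 = 34/1
  p_1/q_1 = 35/1
  p_2/q_2 = 69/2
  p_3/q_3 = 1553/45
  p_4/q_4 = 1622/47
  p_5/q_5 = 3175/92
q_4 = 47 ≤ 59 < 92 = q_5, so the answer is 1622/47.

1622/47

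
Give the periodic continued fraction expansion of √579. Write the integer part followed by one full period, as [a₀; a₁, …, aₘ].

a₀ = ⌊√579⌋ = 24.

[24; 16, 48]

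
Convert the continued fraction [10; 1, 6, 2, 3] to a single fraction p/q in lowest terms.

565/52

Using pₖ = aₖpₖ₋₁ + pₖ₋₂ and qₖ = aₖqₖ₋₁ + qₖ₋₂:
  k=0: a=10, p=10, q=1
  k=1: a=1, p=11, q=1
  k=2: a=6, p=76, q=7
  k=3: a=2, p=163, q=15
  k=4: a=3, p=565, q=52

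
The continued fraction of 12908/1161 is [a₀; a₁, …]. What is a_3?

9

12908 = 11·1161 + 137   →  a_0 = 11
1161 = 8·137 + 65   →  a_1 = 8
137 = 2·65 + 7   →  a_2 = 2
65 = 9·7 + 2   →  a_3 = 9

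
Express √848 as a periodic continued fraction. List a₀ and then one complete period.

[29; 8, 3, 3, 3, 8, 58]

a₀ = ⌊√848⌋ = 29.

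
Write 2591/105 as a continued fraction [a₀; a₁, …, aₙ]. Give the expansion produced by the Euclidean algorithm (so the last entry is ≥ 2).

2591 = 24*105 + 71
105 = 1*71 + 34
71 = 2*34 + 3
34 = 11*3 + 1
3 = 3*1 + 0  (stop)
So 2591/105 = [24; 1, 2, 11, 3].

[24; 1, 2, 11, 3]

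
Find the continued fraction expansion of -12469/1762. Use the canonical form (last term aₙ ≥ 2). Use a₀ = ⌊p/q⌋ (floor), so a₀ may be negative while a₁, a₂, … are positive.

-12469 = -8·1762 + 1627
1762 = 1·1627 + 135
1627 = 12·135 + 7
135 = 19·7 + 2
7 = 3·2 + 1
2 = 2·1 + 0  (stop)
So -12469/1762 = [-8; 1, 12, 19, 3, 2].

[-8; 1, 12, 19, 3, 2]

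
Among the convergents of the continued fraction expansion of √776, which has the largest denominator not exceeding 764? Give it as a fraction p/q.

10892/391

√776 = [27; 1, 5, 1, 54, …] (period length 4).
Convergents:
  p_0/q_0 = 27/1
  p_1/q_1 = 28/1
  p_2/q_2 = 167/6
  p_3/q_3 = 195/7
  p_4/q_4 = 10697/384
  p_5/q_5 = 10892/391
  p_6/q_6 = 65157/2339
q_5 = 391 ≤ 764 < 2339 = q_6, so the answer is 10892/391.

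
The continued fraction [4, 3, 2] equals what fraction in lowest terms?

30/7

Using pₖ = aₖpₖ₋₁ + pₖ₋₂ and qₖ = aₖqₖ₋₁ + qₖ₋₂:
  k=0: a=4, p=4, q=1
  k=1: a=3, p=13, q=3
  k=2: a=2, p=30, q=7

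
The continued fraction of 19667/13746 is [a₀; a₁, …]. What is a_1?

2

19667 = 1·13746 + 5921   →  a_0 = 1
13746 = 2·5921 + 1904   →  a_1 = 2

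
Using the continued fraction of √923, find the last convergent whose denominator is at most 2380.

√923 = [30; 2, 1, 1, 1, 2, 60, …] (period length 6).
Convergents:
  p_0/q_0 = 30/1
  p_1/q_1 = 61/2
  p_2/q_2 = 91/3
  p_3/q_3 = 152/5
  p_4/q_4 = 243/8
  p_5/q_5 = 638/21
  p_6/q_6 = 38523/1268
  p_7/q_7 = 77684/2557
q_6 = 1268 ≤ 2380 < 2557 = q_7, so the answer is 38523/1268.

38523/1268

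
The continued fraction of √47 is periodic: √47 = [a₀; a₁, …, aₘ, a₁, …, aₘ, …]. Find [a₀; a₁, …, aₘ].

a₀ = ⌊√47⌋ = 6.
With m₀=0, d₀=1 and mₖ₊₁ = dₖaₖ − mₖ, dₖ₊₁ = (n − mₖ₊₁²)/dₖ, aₖ₊₁ = ⌊(a₀+mₖ₊₁)/dₖ₊₁⌋:
  k=1: m=6, d=11, a=1
  k=2: m=5, d=2, a=5
  k=3: m=5, d=11, a=1
  k=4: m=6, d=1, a=12
d=1 and a=2a₀=12 at k=4, so the next step gives (m, d) = (6, 11) again — its k=1 value — and the period has length 4.

[6; 1, 5, 1, 12]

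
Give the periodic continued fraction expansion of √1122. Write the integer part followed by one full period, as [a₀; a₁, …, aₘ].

[33; 2, 66]

a₀ = ⌊√1122⌋ = 33.
With m₀=0, d₀=1 and mₖ₊₁ = dₖaₖ − mₖ, dₖ₊₁ = (n − mₖ₊₁²)/dₖ, aₖ₊₁ = ⌊(a₀+mₖ₊₁)/dₖ₊₁⌋:
  k=1: m=33, d=33, a=2
  k=2: m=33, d=1, a=66
d=1 and a=2a₀=66 at k=2, so the next step gives (m, d) = (33, 33) again — its k=1 value — and the period has length 2.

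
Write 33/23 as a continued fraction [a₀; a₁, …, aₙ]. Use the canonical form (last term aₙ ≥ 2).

[1; 2, 3, 3]

33 = 1*23 + 10
23 = 2*10 + 3
10 = 3*3 + 1
3 = 3*1 + 0  (stop)
So 33/23 = [1; 2, 3, 3].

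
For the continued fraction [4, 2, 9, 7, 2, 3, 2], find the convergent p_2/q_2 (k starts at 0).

85/19

Using pₖ = aₖpₖ₋₁ + pₖ₋₂, qₖ = aₖqₖ₋₁ + qₖ₋₂ (with p₋₁=1, p₋₂=0, q₋₁=0, q₋₂=1):
  k=0: a=4, p=4, q=1
  k=1: a=2, p=9, q=2
  k=2: a=9, p=85, q=19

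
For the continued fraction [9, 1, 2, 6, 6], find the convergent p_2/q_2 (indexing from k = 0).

29/3

Using pₖ = aₖpₖ₋₁ + pₖ₋₂, qₖ = aₖqₖ₋₁ + qₖ₋₂ (with p₋₁=1, p₋₂=0, q₋₁=0, q₋₂=1):
  k=0: a=9, p=9, q=1
  k=1: a=1, p=10, q=1
  k=2: a=2, p=29, q=3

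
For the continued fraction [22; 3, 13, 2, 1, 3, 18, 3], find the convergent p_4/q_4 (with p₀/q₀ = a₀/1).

Using pₖ = aₖpₖ₋₁ + pₖ₋₂, qₖ = aₖqₖ₋₁ + qₖ₋₂ (with p₋₁=1, p₋₂=0, q₋₁=0, q₋₂=1):
  k=0: a=22, p=22, q=1
  k=1: a=3, p=67, q=3
  k=2: a=13, p=893, q=40
  k=3: a=2, p=1853, q=83
  k=4: a=1, p=2746, q=123

2746/123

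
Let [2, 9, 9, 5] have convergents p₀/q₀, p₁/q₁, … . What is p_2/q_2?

Using pₖ = aₖpₖ₋₁ + pₖ₋₂, qₖ = aₖqₖ₋₁ + qₖ₋₂ (with p₋₁=1, p₋₂=0, q₋₁=0, q₋₂=1):
  k=0: a=2, p=2, q=1
  k=1: a=9, p=19, q=9
  k=2: a=9, p=173, q=82

173/82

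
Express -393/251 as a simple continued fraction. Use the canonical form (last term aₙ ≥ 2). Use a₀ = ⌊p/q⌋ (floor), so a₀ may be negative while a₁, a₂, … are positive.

-393 = -2*251 + 109
251 = 2*109 + 33
109 = 3*33 + 10
33 = 3*10 + 3
10 = 3*3 + 1
3 = 3*1 + 0  (stop)
So -393/251 = [-2; 2, 3, 3, 3, 3].

[-2; 2, 3, 3, 3, 3]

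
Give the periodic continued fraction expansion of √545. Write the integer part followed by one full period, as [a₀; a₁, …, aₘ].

[23; 2, 1, 8, 1, 2, 46]

a₀ = ⌊√545⌋ = 23.
With m₀=0, d₀=1 and mₖ₊₁ = dₖaₖ − mₖ, dₖ₊₁ = (n − mₖ₊₁²)/dₖ, aₖ₊₁ = ⌊(a₀+mₖ₊₁)/dₖ₊₁⌋:
  k=1: m=23, d=16, a=2
  k=2: m=9, d=29, a=1
  k=3: m=20, d=5, a=8
  k=4: m=20, d=29, a=1
  k=5: m=9, d=16, a=2
  k=6: m=23, d=1, a=46
d=1 and a=2a₀=46 at k=6, so the next step gives (m, d) = (23, 16) again — its k=1 value — and the period has length 6.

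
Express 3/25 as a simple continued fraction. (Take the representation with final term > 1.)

3 = 0·25 + 3
25 = 8·3 + 1
3 = 3·1 + 0  (stop)
So 3/25 = [0; 8, 3].

[0; 8, 3]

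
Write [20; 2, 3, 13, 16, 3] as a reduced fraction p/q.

Fold from the inside: start with 3/1.
  16 + 1/3 = 49/3
  13 + 3/49 = 640/49
  3 + 49/640 = 1969/640
  2 + 640/1969 = 4578/1969
  20 + 1969/4578 = 93529/4578

93529/4578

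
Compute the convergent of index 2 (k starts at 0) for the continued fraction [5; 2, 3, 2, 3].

Using pₖ = aₖpₖ₋₁ + pₖ₋₂, qₖ = aₖqₖ₋₁ + qₖ₋₂ (with p₋₁=1, p₋₂=0, q₋₁=0, q₋₂=1):
  k=0: a=5, p=5, q=1
  k=1: a=2, p=11, q=2
  k=2: a=3, p=38, q=7

38/7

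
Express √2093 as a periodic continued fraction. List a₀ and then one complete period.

[45; 1, 2, 1, 90]

a₀ = ⌊√2093⌋ = 45.
With m₀=0, d₀=1 and mₖ₊₁ = dₖaₖ − mₖ, dₖ₊₁ = (n − mₖ₊₁²)/dₖ, aₖ₊₁ = ⌊(a₀+mₖ₊₁)/dₖ₊₁⌋:
  k=1: m=45, d=68, a=1
  k=2: m=23, d=23, a=2
  k=3: m=23, d=68, a=1
  k=4: m=45, d=1, a=90
d=1 and a=2a₀=90 at k=4, so the next step gives (m, d) = (45, 68) again — its k=1 value — and the period has length 4.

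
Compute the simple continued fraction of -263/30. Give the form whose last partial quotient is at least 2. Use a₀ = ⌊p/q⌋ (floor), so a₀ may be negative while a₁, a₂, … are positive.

[-9; 4, 3, 2]

-263 = -9*30 + 7
30 = 4*7 + 2
7 = 3*2 + 1
2 = 2*1 + 0  (stop)
So -263/30 = [-9; 4, 3, 2].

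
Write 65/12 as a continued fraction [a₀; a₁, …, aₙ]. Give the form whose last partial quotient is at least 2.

65 = 5×12 + 5
12 = 2×5 + 2
5 = 2×2 + 1
2 = 2×1 + 0  (stop)
So 65/12 = [5; 2, 2, 2].

[5; 2, 2, 2]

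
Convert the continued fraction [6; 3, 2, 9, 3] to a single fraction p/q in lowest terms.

1289/205

Fold from the inside: start with 3/1.
  9 + 1/3 = 28/3
  2 + 3/28 = 59/28
  3 + 28/59 = 205/59
  6 + 59/205 = 1289/205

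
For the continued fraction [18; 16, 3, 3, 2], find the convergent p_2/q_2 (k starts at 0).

885/49

Using pₖ = aₖpₖ₋₁ + pₖ₋₂, qₖ = aₖqₖ₋₁ + qₖ₋₂ (with p₋₁=1, p₋₂=0, q₋₁=0, q₋₂=1):
  k=0: a=18, p=18, q=1
  k=1: a=16, p=289, q=16
  k=2: a=3, p=885, q=49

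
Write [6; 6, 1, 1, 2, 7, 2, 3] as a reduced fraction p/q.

Using pₖ = aₖpₖ₋₁ + pₖ₋₂ and qₖ = aₖqₖ₋₁ + qₖ₋₂:
  k=0: a=6, p=6, q=1
  k=1: a=6, p=37, q=6
  k=2: a=1, p=43, q=7
  k=3: a=1, p=80, q=13
  k=4: a=2, p=203, q=33
  k=5: a=7, p=1501, q=244
  k=6: a=2, p=3205, q=521
  k=7: a=3, p=11116, q=1807

11116/1807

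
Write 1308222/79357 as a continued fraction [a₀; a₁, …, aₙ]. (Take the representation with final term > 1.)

1308222 = 16×79357 + 38510
79357 = 2×38510 + 2337
38510 = 16×2337 + 1118
2337 = 2×1118 + 101
1118 = 11×101 + 7
101 = 14×7 + 3
7 = 2×3 + 1
3 = 3×1 + 0  (stop)
So 1308222/79357 = [16; 2, 16, 2, 11, 14, 2, 3].

[16; 2, 16, 2, 11, 14, 2, 3]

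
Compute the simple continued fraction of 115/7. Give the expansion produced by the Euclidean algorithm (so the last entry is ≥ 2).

[16; 2, 3]

115 = 16·7 + 3
7 = 2·3 + 1
3 = 3·1 + 0  (stop)
So 115/7 = [16; 2, 3].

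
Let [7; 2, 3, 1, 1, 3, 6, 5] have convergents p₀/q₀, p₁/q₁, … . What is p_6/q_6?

Using pₖ = aₖpₖ₋₁ + pₖ₋₂, qₖ = aₖqₖ₋₁ + qₖ₋₂ (with p₋₁=1, p₋₂=0, q₋₁=0, q₋₂=1):
  k=0: a=7, p=7, q=1
  k=1: a=2, p=15, q=2
  k=2: a=3, p=52, q=7
  k=3: a=1, p=67, q=9
  k=4: a=1, p=119, q=16
  k=5: a=3, p=424, q=57
  k=6: a=6, p=2663, q=358

2663/358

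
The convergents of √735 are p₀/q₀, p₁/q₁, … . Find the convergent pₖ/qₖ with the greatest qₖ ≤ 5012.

119071/4392

√735 = [27; 9, 54, …] (period length 2).
Convergents:
  p_0/q_0 = 27/1
  p_1/q_1 = 244/9
  p_2/q_2 = 13203/487
  p_3/q_3 = 119071/4392
  p_4/q_4 = 6443037/237655
q_3 = 4392 ≤ 5012 < 237655 = q_4, so the answer is 119071/4392.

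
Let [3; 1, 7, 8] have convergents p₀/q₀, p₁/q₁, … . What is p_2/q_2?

Using pₖ = aₖpₖ₋₁ + pₖ₋₂, qₖ = aₖqₖ₋₁ + qₖ₋₂ (with p₋₁=1, p₋₂=0, q₋₁=0, q₋₂=1):
  k=0: a=3, p=3, q=1
  k=1: a=1, p=4, q=1
  k=2: a=7, p=31, q=8

31/8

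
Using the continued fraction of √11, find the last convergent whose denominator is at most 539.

√11 = [3; 3, 6, …] (period length 2).
Convergents:
  p_0/q_0 = 3/1
  p_1/q_1 = 10/3
  p_2/q_2 = 63/19
  p_3/q_3 = 199/60
  p_4/q_4 = 1257/379
  p_5/q_5 = 3970/1197
q_4 = 379 ≤ 539 < 1197 = q_5, so the answer is 1257/379.

1257/379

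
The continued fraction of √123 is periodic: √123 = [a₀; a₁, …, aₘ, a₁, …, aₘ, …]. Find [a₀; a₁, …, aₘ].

[11; 11, 22]

a₀ = ⌊√123⌋ = 11.
With m₀=0, d₀=1 and mₖ₊₁ = dₖaₖ − mₖ, dₖ₊₁ = (n − mₖ₊₁²)/dₖ, aₖ₊₁ = ⌊(a₀+mₖ₊₁)/dₖ₊₁⌋:
  k=1: m=11, d=2, a=11
  k=2: m=11, d=1, a=22
d=1 and a=2a₀=22 at k=2, so the next step gives (m, d) = (11, 2) again — its k=1 value — and the period has length 2.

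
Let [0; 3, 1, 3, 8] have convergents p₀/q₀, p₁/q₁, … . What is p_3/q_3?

4/15

Using pₖ = aₖpₖ₋₁ + pₖ₋₂, qₖ = aₖqₖ₋₁ + qₖ₋₂ (with p₋₁=1, p₋₂=0, q₋₁=0, q₋₂=1):
  k=0: a=0, p=0, q=1
  k=1: a=3, p=1, q=3
  k=2: a=1, p=1, q=4
  k=3: a=3, p=4, q=15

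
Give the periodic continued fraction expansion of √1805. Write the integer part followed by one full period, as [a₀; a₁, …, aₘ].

[42; 2, 16, 2, 84]

a₀ = ⌊√1805⌋ = 42.
With m₀=0, d₀=1 and mₖ₊₁ = dₖaₖ − mₖ, dₖ₊₁ = (n − mₖ₊₁²)/dₖ, aₖ₊₁ = ⌊(a₀+mₖ₊₁)/dₖ₊₁⌋:
  k=1: m=42, d=41, a=2
  k=2: m=40, d=5, a=16
  k=3: m=40, d=41, a=2
  k=4: m=42, d=1, a=84
d=1 and a=2a₀=84 at k=4, so the next step gives (m, d) = (42, 41) again — its k=1 value — and the period has length 4.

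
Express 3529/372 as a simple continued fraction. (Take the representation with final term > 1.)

3529 = 9*372 + 181
372 = 2*181 + 10
181 = 18*10 + 1
10 = 10*1 + 0  (stop)
So 3529/372 = [9; 2, 18, 10].

[9; 2, 18, 10]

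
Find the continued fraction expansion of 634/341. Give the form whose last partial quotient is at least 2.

634 = 1*341 + 293
341 = 1*293 + 48
293 = 6*48 + 5
48 = 9*5 + 3
5 = 1*3 + 2
3 = 1*2 + 1
2 = 2*1 + 0  (stop)
So 634/341 = [1; 1, 6, 9, 1, 1, 2].

[1; 1, 6, 9, 1, 1, 2]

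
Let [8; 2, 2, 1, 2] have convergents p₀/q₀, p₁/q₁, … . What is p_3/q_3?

Using pₖ = aₖpₖ₋₁ + pₖ₋₂, qₖ = aₖqₖ₋₁ + qₖ₋₂ (with p₋₁=1, p₋₂=0, q₋₁=0, q₋₂=1):
  k=0: a=8, p=8, q=1
  k=1: a=2, p=17, q=2
  k=2: a=2, p=42, q=5
  k=3: a=1, p=59, q=7

59/7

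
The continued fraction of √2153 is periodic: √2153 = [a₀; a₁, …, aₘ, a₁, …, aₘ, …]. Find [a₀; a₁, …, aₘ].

a₀ = ⌊√2153⌋ = 46.
With m₀=0, d₀=1 and mₖ₊₁ = dₖaₖ − mₖ, dₖ₊₁ = (n − mₖ₊₁²)/dₖ, aₖ₊₁ = ⌊(a₀+mₖ₊₁)/dₖ₊₁⌋:
  k=1: m=46, d=37, a=2
  k=2: m=28, d=37, a=2
  k=3: m=46, d=1, a=92
d=1 and a=2a₀=92 at k=3, so the next step gives (m, d) = (46, 37) again — its k=1 value — and the period has length 3.

[46; 2, 2, 92]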